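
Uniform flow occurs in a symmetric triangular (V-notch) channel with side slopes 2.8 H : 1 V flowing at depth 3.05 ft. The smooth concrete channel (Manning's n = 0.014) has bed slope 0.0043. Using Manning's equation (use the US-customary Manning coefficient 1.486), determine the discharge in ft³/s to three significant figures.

231 ft³/s

A = z·y² = 2.8×3.05² = 26.05 ft²
P = 2y√(1+z²) = 2×3.05×√(1+2.8²) = 18.14 ft
R = A/P = 26.05/18.14 = 1.436 ft
Q = (1.486/n)·A·R^(2/3)·S^(1/2) = (1.486/0.014) × 26.05 × 1.436^(2/3) × 0.0043^(1/2) = 230.8 ft³/s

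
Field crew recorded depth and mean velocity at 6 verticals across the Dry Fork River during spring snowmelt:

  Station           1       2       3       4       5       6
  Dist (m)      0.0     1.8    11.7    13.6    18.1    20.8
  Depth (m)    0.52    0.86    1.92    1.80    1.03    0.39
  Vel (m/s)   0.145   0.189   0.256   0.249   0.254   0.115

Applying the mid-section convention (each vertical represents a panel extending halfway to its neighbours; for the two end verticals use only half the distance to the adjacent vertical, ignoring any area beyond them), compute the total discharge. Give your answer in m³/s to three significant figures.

w_1 = (1.8 − 0.0)/2 = 0.9 m; q_1 = 0.145 × 0.52 × 0.9 = 0.06786 m³/s
w_2 = (11.7 − 0.0)/2 = 5.85 m; q_2 = 0.189 × 0.86 × 5.85 = 0.9509 m³/s
w_3 = (13.6 − 1.8)/2 = 5.9 m; q_3 = 0.256 × 1.92 × 5.9 = 2.900 m³/s
w_4 = (18.1 − 11.7)/2 = 3.2 m; q_4 = 0.249 × 1.80 × 3.2 = 1.434 m³/s
w_5 = (20.8 − 13.6)/2 = 3.6 m; q_5 = 0.254 × 1.03 × 3.6 = 0.9418 m³/s
w_6 = (20.8 − 18.1)/2 = 1.35 m; q_6 = 0.115 × 0.39 × 1.35 = 0.06055 m³/s
Q = Σ qᵢ = 6.355 m³/s

6.36 m³/s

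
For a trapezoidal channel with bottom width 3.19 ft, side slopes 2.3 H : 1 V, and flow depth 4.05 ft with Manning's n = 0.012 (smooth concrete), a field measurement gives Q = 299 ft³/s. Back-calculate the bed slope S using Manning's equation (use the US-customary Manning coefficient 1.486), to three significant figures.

A = (b + z·y)·y = (3.19 + 2.3×4.05)×4.05 = 50.65 ft²
P = b + 2y√(1+z²) = 3.19 + 2×4.05×√(1+2.3²) = 23.50 ft
R = A/P = 50.65/23.50 = 2.155 ft
S = (Q·n / (1.486·A·R^(2/3)))² = (299×0.012 / (1.486×50.65×1.668))² = 0.0008167

0.000817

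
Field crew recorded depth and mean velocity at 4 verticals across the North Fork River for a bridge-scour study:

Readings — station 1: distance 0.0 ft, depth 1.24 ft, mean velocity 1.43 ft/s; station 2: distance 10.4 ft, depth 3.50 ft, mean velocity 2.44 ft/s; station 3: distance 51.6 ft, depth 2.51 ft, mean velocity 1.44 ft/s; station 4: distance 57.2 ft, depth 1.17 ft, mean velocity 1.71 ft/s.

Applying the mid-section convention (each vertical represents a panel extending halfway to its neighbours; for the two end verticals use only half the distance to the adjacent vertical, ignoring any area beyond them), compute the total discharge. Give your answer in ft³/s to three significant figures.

320 ft³/s

w_1 = (10.4 − 0.0)/2 = 5.2 ft; q_1 = 1.43 × 1.24 × 5.2 = 9.221 ft³/s
w_2 = (51.6 − 0.0)/2 = 25.8 ft; q_2 = 2.44 × 3.50 × 25.8 = 220.3 ft³/s
w_3 = (57.2 − 10.4)/2 = 23.4 ft; q_3 = 1.44 × 2.51 × 23.4 = 84.58 ft³/s
w_4 = (57.2 − 51.6)/2 = 2.8 ft; q_4 = 1.71 × 1.17 × 2.8 = 5.602 ft³/s
Q = Σ qᵢ = 319.7 ft³/s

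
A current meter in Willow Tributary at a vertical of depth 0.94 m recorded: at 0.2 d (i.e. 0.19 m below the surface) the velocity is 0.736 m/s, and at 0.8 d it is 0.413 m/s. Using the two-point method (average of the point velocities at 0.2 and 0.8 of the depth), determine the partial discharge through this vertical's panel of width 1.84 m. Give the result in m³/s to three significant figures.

v̄ = (0.736 + 0.413) / 2 = 0.5745 m/s
q = v̄ × d × w = 0.5745 × 0.94 × 1.84 = 0.9937 m³/s

0.994 m³/s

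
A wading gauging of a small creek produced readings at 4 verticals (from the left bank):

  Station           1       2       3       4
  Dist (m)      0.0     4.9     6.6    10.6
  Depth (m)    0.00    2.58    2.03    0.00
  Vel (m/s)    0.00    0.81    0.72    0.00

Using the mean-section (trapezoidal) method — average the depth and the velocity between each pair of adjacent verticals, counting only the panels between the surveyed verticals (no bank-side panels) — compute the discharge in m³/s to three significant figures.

Panel 1-2: Δb = 4.9 m, d̄ = (0.00+2.58)/2 = 1.29, v̄ = (0.00+0.81)/2 = 0.405 → q = 4.9×1.29×0.405 = 2.560 m³/s
Panel 2-3: Δb = 1.7 m, d̄ = (2.58+2.03)/2 = 2.305, v̄ = (0.81+0.72)/2 = 0.765 → q = 1.7×2.305×0.765 = 2.998 m³/s
Panel 3-4: Δb = 4 m, d̄ = (2.03+0.00)/2 = 1.015, v̄ = (0.72+0.00)/2 = 0.36 → q = 4×1.015×0.36 = 1.462 m³/s
Q = Σ q = 7.019 m³/s

7.02 m³/s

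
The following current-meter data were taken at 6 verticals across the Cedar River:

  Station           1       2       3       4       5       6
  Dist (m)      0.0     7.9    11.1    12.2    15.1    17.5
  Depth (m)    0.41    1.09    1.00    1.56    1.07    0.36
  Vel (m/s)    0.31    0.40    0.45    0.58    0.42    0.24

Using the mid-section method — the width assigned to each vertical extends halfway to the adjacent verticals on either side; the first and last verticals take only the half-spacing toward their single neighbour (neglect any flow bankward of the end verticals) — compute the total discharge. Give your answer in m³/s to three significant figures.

6.99 m³/s

w_1 = (7.9 − 0.0)/2 = 3.95 m; q_1 = 0.31 × 0.41 × 3.95 = 0.5020 m³/s
w_2 = (11.1 − 0.0)/2 = 5.55 m; q_2 = 0.40 × 1.09 × 5.55 = 2.420 m³/s
w_3 = (12.2 − 7.9)/2 = 2.15 m; q_3 = 0.45 × 1.00 × 2.15 = 0.9675 m³/s
w_4 = (15.1 − 11.1)/2 = 2 m; q_4 = 0.58 × 1.56 × 2 = 1.810 m³/s
w_5 = (17.5 − 12.2)/2 = 2.65 m; q_5 = 0.42 × 1.07 × 2.65 = 1.191 m³/s
w_6 = (17.5 − 15.1)/2 = 1.2 m; q_6 = 0.24 × 0.36 × 1.2 = 0.1037 m³/s
Q = Σ qᵢ = 6.994 m³/s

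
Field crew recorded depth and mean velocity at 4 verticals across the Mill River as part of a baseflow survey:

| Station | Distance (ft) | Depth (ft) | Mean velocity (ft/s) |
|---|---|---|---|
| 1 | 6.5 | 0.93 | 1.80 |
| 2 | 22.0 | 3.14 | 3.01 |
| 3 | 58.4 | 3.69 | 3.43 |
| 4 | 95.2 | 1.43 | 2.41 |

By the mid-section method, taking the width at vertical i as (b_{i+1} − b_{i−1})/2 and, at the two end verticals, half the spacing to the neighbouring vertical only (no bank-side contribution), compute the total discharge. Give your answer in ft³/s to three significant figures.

w_1 = (22.0 − 6.5)/2 = 7.75 ft; q_1 = 1.80 × 0.93 × 7.75 = 12.97 ft³/s
w_2 = (58.4 − 6.5)/2 = 25.95 ft; q_2 = 3.01 × 3.14 × 25.95 = 245.3 ft³/s
w_3 = (95.2 − 22.0)/2 = 36.6 ft; q_3 = 3.43 × 3.69 × 36.6 = 463.2 ft³/s
w_4 = (95.2 − 58.4)/2 = 18.4 ft; q_4 = 2.41 × 1.43 × 18.4 = 63.41 ft³/s
Q = Σ qᵢ = 784.9 ft³/s

785 ft³/s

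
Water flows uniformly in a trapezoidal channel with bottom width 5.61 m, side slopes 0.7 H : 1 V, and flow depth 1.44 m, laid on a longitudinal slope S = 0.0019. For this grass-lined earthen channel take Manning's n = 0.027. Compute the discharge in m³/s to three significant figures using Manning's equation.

A = (b + z·y)·y = (5.61 + 0.7×1.44)×1.44 = 9.530 m²
P = b + 2y√(1+z²) = 5.61 + 2×1.44×√(1+0.7²) = 9.125 m
R = A/P = 9.530/9.125 = 1.044 m
Q = (1/n)·A·R^(2/3)·S^(1/2) = (1/0.027) × 9.530 × 1.044^(2/3) × 0.0019^(1/2) = 15.84 m³/s

15.8 m³/s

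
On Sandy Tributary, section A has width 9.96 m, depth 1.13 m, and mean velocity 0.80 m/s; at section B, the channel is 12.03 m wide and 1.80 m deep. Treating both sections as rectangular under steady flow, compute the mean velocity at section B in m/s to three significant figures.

0.416 m/s

Q = A₁V₁ = (9.96×1.13) × 0.80 = 9.004 m³/s
A₂ = 12.03 × 1.80 = 21.65 m²
V₂ = Q/A₂ = 9.004/21.65 = 0.4158 m/s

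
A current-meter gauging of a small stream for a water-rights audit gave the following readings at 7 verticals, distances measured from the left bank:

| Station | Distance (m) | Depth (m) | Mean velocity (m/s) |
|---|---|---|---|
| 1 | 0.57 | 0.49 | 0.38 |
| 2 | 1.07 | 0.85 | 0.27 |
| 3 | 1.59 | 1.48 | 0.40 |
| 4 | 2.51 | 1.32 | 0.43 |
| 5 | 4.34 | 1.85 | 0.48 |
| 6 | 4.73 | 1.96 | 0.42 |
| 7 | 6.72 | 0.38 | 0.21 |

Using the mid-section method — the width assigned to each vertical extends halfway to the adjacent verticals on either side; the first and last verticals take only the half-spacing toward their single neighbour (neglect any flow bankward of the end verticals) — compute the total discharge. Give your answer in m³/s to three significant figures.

3.41 m³/s

w_1 = (1.07 − 0.57)/2 = 0.25 m; q_1 = 0.38 × 0.49 × 0.25 = 0.04655 m³/s
w_2 = (1.59 − 0.57)/2 = 0.51 m; q_2 = 0.27 × 0.85 × 0.51 = 0.1170 m³/s
w_3 = (2.51 − 1.07)/2 = 0.72 m; q_3 = 0.40 × 1.48 × 0.72 = 0.4262 m³/s
w_4 = (4.34 − 1.59)/2 = 1.375 m; q_4 = 0.43 × 1.32 × 1.375 = 0.7805 m³/s
w_5 = (4.73 − 2.51)/2 = 1.11 m; q_5 = 0.48 × 1.85 × 1.11 = 0.9857 m³/s
w_6 = (6.72 − 4.34)/2 = 1.19 m; q_6 = 0.42 × 1.96 × 1.19 = 0.9796 m³/s
w_7 = (6.72 − 4.73)/2 = 0.995 m; q_7 = 0.21 × 0.38 × 0.995 = 0.07940 m³/s
Q = Σ qᵢ = 3.415 m³/s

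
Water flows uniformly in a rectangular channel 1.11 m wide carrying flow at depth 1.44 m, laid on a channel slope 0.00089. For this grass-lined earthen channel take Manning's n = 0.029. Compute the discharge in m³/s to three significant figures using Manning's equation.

0.894 m³/s

A = b·y = 1.11 × 1.44 = 1.598 m²
P = b + 2y = 1.11 + 2×1.44 = 3.990 m
R = A/P = 1.598/3.990 = 0.4006 m
Q = (1/n)·A·R^(2/3)·S^(1/2) = (1/0.029) × 1.598 × 0.4006^(2/3) × 0.00089^(1/2) = 0.8936 m³/s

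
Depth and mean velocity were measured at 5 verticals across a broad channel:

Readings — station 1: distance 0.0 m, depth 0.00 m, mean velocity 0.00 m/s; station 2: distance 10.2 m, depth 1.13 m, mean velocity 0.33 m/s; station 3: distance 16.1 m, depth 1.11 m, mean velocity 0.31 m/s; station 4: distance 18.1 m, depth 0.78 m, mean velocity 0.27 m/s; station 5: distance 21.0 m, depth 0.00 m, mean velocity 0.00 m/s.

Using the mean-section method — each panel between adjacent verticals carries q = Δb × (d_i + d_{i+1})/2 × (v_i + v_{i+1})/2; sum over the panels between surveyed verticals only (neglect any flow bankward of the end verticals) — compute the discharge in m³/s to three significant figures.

Panel 1-2: Δb = 10.2 m, d̄ = (0.00+1.13)/2 = 0.565, v̄ = (0.00+0.33)/2 = 0.165 → q = 10.2×0.565×0.165 = 0.9509 m³/s
Panel 2-3: Δb = 5.9 m, d̄ = (1.13+1.11)/2 = 1.12, v̄ = (0.33+0.31)/2 = 0.32 → q = 5.9×1.12×0.32 = 2.115 m³/s
Panel 3-4: Δb = 2 m, d̄ = (1.11+0.78)/2 = 0.945, v̄ = (0.31+0.27)/2 = 0.29 → q = 2×0.945×0.29 = 0.5481 m³/s
Panel 4-5: Δb = 2.9 m, d̄ = (0.78+0.00)/2 = 0.39, v̄ = (0.27+0.00)/2 = 0.135 → q = 2.9×0.39×0.135 = 0.1527 m³/s
Q = Σ q = 3.766 m³/s

3.77 m³/s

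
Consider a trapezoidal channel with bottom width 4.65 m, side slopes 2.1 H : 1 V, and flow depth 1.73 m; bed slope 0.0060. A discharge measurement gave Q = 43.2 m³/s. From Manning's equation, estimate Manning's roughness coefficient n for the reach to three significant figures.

0.0279

A = (b + z·y)·y = (4.65 + 2.1×1.73)×1.73 = 14.33 m²
P = b + 2y√(1+z²) = 4.65 + 2×1.73×√(1+2.1²) = 12.70 m
R = A/P = 14.33/12.70 = 1.129 m
n = (1/Q)·A·R^(2/3)·S^(1/2) = (1/43.2) × 14.33 × 1.084 × 0.07746 = 0.02785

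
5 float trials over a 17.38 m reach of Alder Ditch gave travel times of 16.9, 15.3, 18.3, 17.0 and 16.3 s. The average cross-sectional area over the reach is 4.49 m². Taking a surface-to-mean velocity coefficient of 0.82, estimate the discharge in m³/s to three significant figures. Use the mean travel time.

3.82 m³/s

t̄ = (16.9 + 15.3 + 18.3 + 17.0 + 16.3) / 5 = 16.76 s
v_surface = L / t̄ = 17.38 / 16.76 = 1.037 m/s
v_mean = 0.82 × 1.037 = 0.8503 m/s
Q = A × v_mean = 4.49 × 0.8503 = 3.818 m³/s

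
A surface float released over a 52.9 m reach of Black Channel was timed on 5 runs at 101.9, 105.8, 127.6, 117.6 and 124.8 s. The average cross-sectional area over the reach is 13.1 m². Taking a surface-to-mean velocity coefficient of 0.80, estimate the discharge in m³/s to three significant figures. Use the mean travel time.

t̄ = (101.9 + 105.8 + 127.6 + 117.6 + 124.8) / 5 = 115.54 s
v_surface = L / t̄ = 52.9 / 115.54 = 0.4579 m/s
v_mean = 0.80 × 0.4579 = 0.3663 m/s
Q = A × v_mean = 13.1 × 0.3663 = 4.798 m³/s

4.80 m³/s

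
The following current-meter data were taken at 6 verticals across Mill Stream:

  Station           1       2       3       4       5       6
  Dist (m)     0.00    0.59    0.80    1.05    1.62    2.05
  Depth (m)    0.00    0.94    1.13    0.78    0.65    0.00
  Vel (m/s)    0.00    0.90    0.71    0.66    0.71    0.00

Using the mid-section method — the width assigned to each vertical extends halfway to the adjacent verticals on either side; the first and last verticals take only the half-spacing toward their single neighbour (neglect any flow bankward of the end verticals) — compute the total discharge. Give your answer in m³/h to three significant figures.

w_2 = (0.80 − 0.00)/2 = 0.4 m; q_2 = 0.90 × 0.94 × 0.4 = 0.3384 m³/s
w_3 = (1.05 − 0.59)/2 = 0.23 m; q_3 = 0.71 × 1.13 × 0.23 = 0.1845 m³/s
w_4 = (1.62 − 0.80)/2 = 0.41 m; q_4 = 0.66 × 0.78 × 0.41 = 0.2111 m³/s
w_5 = (2.05 − 1.05)/2 = 0.5 m; q_5 = 0.71 × 0.65 × 0.5 = 0.2308 m³/s
Stations 1, 6 contribute zero (depth or velocity is 0).
Q = Σ qᵢ = 0.9647 m³/s
= 0.9647 × 3600 = 3473 m³/h

3470 m³/h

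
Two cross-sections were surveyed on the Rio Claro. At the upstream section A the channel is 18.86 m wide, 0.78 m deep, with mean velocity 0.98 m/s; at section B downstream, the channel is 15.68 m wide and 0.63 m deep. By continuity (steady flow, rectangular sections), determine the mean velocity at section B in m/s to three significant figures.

Q = A₁V₁ = (18.86×0.78) × 0.98 = 14.42 m³/s
A₂ = 15.68 × 0.63 = 9.878 m²
V₂ = Q/A₂ = 14.42/9.878 = 1.459 m/s

1.46 m/s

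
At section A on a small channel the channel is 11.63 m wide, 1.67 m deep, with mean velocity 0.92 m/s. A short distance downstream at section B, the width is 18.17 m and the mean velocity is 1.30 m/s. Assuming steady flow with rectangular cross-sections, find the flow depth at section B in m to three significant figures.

Q = A₁V₁ = (11.63×1.67) × 0.92 = 17.87 m³/s
d₂ = Q/(b₂ V₂) = 17.87/(18.17×1.30) = 0.7565 m

0.756 m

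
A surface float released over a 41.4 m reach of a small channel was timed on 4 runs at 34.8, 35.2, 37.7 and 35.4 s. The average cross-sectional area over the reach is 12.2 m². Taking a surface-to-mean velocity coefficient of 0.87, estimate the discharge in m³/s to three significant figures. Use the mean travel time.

12.3 m³/s

t̄ = (34.8 + 35.2 + 37.7 + 35.4) / 4 = 35.775 s
v_surface = L / t̄ = 41.4 / 35.775 = 1.157 m/s
v_mean = 0.87 × 1.157 = 1.007 m/s
Q = A × v_mean = 12.2 × 1.007 = 12.28 m³/s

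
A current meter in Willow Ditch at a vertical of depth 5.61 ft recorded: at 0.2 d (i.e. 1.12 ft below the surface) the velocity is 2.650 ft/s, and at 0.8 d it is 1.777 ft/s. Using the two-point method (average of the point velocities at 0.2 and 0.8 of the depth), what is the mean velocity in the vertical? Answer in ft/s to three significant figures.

v̄ = (2.650 + 1.777) / 2 = 2.214 ft/s

2.21 ft/s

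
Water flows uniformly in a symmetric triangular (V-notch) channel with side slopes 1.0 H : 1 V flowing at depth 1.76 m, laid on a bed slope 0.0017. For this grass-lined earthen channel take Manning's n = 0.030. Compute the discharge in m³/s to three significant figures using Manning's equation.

A = z·y² = 1.0×1.76² = 3.098 m²
P = 2y√(1+z²) = 2×1.76×√(1+1.0²) = 4.978 m
R = A/P = 3.098/4.978 = 0.6223 m
Q = (1/n)·A·R^(2/3)·S^(1/2) = (1/0.030) × 3.098 × 0.6223^(2/3) × 0.0017^(1/2) = 3.103 m³/s

3.10 m³/s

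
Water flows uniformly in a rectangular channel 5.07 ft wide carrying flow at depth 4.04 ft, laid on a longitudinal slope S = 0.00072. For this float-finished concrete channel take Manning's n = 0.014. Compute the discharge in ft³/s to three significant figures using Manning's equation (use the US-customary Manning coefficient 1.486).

A = b·y = 5.07 × 4.04 = 20.48 ft²
P = b + 2y = 5.07 + 2×4.04 = 13.15 ft
R = A/P = 20.48/13.15 = 1.558 ft
Q = (1.486/n)·A·R^(2/3)·S^(1/2) = (1.486/0.014) × 20.48 × 1.558^(2/3) × 0.00072^(1/2) = 78.39 ft³/s

78.4 ft³/s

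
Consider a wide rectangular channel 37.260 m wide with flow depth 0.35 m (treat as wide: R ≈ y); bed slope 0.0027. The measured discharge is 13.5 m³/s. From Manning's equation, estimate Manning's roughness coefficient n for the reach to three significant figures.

0.0249

A = b·y = 37.260 × 0.35 = 13.04 m²
Wide channel: R ≈ y = 0.35 m
n = (1/Q)·A·R^(2/3)·S^(1/2) = (1/13.5) × 13.04 × 0.4966 × 0.05196 = 0.02493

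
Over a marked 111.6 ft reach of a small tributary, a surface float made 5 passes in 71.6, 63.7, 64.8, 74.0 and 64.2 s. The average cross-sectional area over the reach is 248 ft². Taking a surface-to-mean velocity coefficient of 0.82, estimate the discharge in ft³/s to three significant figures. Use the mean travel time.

335 ft³/s

t̄ = (71.6 + 63.7 + 64.8 + 74.0 + 64.2) / 5 = 67.66 s
v_surface = L / t̄ = 111.6 / 67.66 = 1.649 ft/s
v_mean = 0.82 × 1.649 = 1.353 ft/s
Q = A × v_mean = 248 × 1.353 = 335.4 ft³/s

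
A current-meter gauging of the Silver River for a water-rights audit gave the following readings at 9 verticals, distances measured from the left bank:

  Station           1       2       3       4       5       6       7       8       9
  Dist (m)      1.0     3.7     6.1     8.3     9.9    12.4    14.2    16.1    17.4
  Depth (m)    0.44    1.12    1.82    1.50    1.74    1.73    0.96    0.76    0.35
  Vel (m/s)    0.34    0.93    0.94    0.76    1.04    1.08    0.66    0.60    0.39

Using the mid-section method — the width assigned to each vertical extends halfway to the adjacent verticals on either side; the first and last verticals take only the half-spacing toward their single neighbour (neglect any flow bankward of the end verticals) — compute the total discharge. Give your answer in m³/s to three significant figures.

18.7 m³/s

w_1 = (3.7 − 1.0)/2 = 1.35 m; q_1 = 0.34 × 0.44 × 1.35 = 0.2020 m³/s
w_2 = (6.1 − 1.0)/2 = 2.55 m; q_2 = 0.93 × 1.12 × 2.55 = 2.656 m³/s
w_3 = (8.3 − 3.7)/2 = 2.3 m; q_3 = 0.94 × 1.82 × 2.3 = 3.935 m³/s
w_4 = (9.9 − 6.1)/2 = 1.9 m; q_4 = 0.76 × 1.50 × 1.9 = 2.166 m³/s
w_5 = (12.4 − 8.3)/2 = 2.05 m; q_5 = 1.04 × 1.74 × 2.05 = 3.710 m³/s
w_6 = (14.2 − 9.9)/2 = 2.15 m; q_6 = 1.08 × 1.73 × 2.15 = 4.017 m³/s
w_7 = (16.1 − 12.4)/2 = 1.85 m; q_7 = 0.66 × 0.96 × 1.85 = 1.172 m³/s
w_8 = (17.4 − 14.2)/2 = 1.6 m; q_8 = 0.60 × 0.76 × 1.6 = 0.7296 m³/s
w_9 = (17.4 − 16.1)/2 = 0.65 m; q_9 = 0.39 × 0.35 × 0.65 = 0.08873 m³/s
Q = Σ qᵢ = 18.68 m³/s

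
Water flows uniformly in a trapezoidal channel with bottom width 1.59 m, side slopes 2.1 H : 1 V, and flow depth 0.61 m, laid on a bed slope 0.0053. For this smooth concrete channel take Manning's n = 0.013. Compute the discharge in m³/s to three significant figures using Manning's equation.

A = (b + z·y)·y = (1.59 + 2.1×0.61)×0.61 = 1.751 m²
P = b + 2y√(1+z²) = 1.59 + 2×0.61×√(1+2.1²) = 4.428 m
R = A/P = 1.751/4.428 = 0.3955 m
Q = (1/n)·A·R^(2/3)·S^(1/2) = (1/0.013) × 1.751 × 0.3955^(2/3) × 0.0053^(1/2) = 5.285 m³/s

5.28 m³/s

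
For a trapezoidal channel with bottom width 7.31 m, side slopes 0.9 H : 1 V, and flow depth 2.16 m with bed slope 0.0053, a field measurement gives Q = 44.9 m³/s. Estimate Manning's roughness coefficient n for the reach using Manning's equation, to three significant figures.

0.0429

A = (b + z·y)·y = (7.31 + 0.9×2.16)×2.16 = 19.99 m²
P = b + 2y√(1+z²) = 7.31 + 2×2.16×√(1+0.9²) = 13.12 m
R = A/P = 19.99/13.12 = 1.523 m
n = (1/Q)·A·R^(2/3)·S^(1/2) = (1/44.9) × 19.99 × 1.324 × 0.07280 = 0.04291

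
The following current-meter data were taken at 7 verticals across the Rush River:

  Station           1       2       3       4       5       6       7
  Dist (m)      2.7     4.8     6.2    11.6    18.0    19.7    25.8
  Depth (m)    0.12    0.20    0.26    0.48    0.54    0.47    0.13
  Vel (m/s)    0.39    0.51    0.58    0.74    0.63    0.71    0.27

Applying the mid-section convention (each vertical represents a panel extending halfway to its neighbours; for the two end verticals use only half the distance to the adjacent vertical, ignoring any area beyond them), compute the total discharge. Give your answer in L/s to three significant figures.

w_1 = (4.8 − 2.7)/2 = 1.05 m; q_1 = 0.39 × 0.12 × 1.05 = 0.04914 m³/s
w_2 = (6.2 − 2.7)/2 = 1.75 m; q_2 = 0.51 × 0.20 × 1.75 = 0.1785 m³/s
w_3 = (11.6 − 4.8)/2 = 3.4 m; q_3 = 0.58 × 0.26 × 3.4 = 0.5127 m³/s
w_4 = (18.0 − 6.2)/2 = 5.9 m; q_4 = 0.74 × 0.48 × 5.9 = 2.096 m³/s
w_5 = (19.7 − 11.6)/2 = 4.05 m; q_5 = 0.63 × 0.54 × 4.05 = 1.378 m³/s
w_6 = (25.8 − 18.0)/2 = 3.9 m; q_6 = 0.71 × 0.47 × 3.9 = 1.301 m³/s
w_7 = (25.8 − 19.7)/2 = 3.05 m; q_7 = 0.27 × 0.13 × 3.05 = 0.1071 m³/s
Q = Σ qᵢ = 5.622 m³/s
= 5.622 × 1000 = 5622 L/s

5620 L/s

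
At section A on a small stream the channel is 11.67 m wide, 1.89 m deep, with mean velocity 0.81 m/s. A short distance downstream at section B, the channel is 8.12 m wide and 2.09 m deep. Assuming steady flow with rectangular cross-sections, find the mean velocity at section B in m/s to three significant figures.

Q = A₁V₁ = (11.67×1.89) × 0.81 = 17.87 m³/s
A₂ = 8.12 × 2.09 = 16.97 m²
V₂ = Q/A₂ = 17.87/16.97 = 1.053 m/s

1.05 m/s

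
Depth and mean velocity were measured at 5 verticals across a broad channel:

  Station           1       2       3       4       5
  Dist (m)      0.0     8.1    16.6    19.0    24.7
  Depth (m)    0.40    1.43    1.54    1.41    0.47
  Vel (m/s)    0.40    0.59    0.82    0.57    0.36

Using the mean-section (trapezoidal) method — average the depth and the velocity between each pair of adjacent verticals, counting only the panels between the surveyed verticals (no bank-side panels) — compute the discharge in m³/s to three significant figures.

17.5 m³/s

Panel 1-2: Δb = 8.1 m, d̄ = (0.40+1.43)/2 = 0.915, v̄ = (0.40+0.59)/2 = 0.495 → q = 8.1×0.915×0.495 = 3.669 m³/s
Panel 2-3: Δb = 8.5 m, d̄ = (1.43+1.54)/2 = 1.485, v̄ = (0.59+0.82)/2 = 0.705 → q = 8.5×1.485×0.705 = 8.899 m³/s
Panel 3-4: Δb = 2.4 m, d̄ = (1.54+1.41)/2 = 1.475, v̄ = (0.82+0.57)/2 = 0.695 → q = 2.4×1.475×0.695 = 2.460 m³/s
Panel 4-5: Δb = 5.7 m, d̄ = (1.41+0.47)/2 = 0.94, v̄ = (0.57+0.36)/2 = 0.465 → q = 5.7×0.94×0.465 = 2.491 m³/s
Q = Σ q = 17.52 m³/s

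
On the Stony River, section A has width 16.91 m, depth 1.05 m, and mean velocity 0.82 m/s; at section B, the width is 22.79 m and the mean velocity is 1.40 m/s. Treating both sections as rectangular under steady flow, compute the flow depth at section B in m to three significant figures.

0.456 m

Q = A₁V₁ = (16.91×1.05) × 0.82 = 14.56 m³/s
d₂ = Q/(b₂ V₂) = 14.56/(22.79×1.40) = 0.4563 m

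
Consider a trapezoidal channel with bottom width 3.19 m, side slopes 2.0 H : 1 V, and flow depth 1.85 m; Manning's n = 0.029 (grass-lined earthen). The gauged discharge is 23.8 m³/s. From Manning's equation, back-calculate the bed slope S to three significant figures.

A = (b + z·y)·y = (3.19 + 2.0×1.85)×1.85 = 12.75 m²
P = b + 2y√(1+z²) = 3.19 + 2×1.85×√(1+2.0²) = 11.46 m
R = A/P = 12.75/11.46 = 1.112 m
S = (Q·n / (1·A·R^(2/3)))² = (23.8×0.029 / (1×12.75×1.073))² = 0.002545

0.00255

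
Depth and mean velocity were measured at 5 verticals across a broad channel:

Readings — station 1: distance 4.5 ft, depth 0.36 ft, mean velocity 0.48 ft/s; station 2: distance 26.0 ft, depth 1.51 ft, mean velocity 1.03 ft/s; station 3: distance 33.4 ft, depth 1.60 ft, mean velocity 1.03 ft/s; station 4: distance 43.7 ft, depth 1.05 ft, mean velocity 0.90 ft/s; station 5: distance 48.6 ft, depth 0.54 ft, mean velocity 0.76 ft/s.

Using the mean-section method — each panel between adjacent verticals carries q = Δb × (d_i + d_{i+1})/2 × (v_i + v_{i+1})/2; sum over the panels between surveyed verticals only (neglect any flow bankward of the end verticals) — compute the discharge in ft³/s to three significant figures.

43.4 ft³/s

Panel 1-2: Δb = 21.5 ft, d̄ = (0.36+1.51)/2 = 0.935, v̄ = (0.48+1.03)/2 = 0.755 → q = 21.5×0.935×0.755 = 15.18 ft³/s
Panel 2-3: Δb = 7.4 ft, d̄ = (1.51+1.60)/2 = 1.555, v̄ = (1.03+1.03)/2 = 1.03 → q = 7.4×1.555×1.03 = 11.85 ft³/s
Panel 3-4: Δb = 10.3 ft, d̄ = (1.60+1.05)/2 = 1.325, v̄ = (1.03+0.90)/2 = 0.965 → q = 10.3×1.325×0.965 = 13.17 ft³/s
Panel 4-5: Δb = 4.9 ft, d̄ = (1.05+0.54)/2 = 0.795, v̄ = (0.90+0.76)/2 = 0.83 → q = 4.9×0.795×0.83 = 3.233 ft³/s
Q = Σ q = 43.43 ft³/s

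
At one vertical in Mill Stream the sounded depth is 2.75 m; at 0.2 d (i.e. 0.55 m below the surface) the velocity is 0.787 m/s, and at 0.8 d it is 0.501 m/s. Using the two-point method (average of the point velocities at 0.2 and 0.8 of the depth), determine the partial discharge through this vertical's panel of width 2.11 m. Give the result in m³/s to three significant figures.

3.74 m³/s

v̄ = (0.787 + 0.501) / 2 = 0.6440 m/s
q = v̄ × d × w = 0.6440 × 2.75 × 2.11 = 3.737 m³/s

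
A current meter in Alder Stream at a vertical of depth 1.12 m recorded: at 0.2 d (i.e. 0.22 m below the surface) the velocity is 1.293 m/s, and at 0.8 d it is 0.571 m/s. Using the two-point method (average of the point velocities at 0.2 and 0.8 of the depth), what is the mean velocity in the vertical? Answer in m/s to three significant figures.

0.932 m/s

v̄ = (1.293 + 0.571) / 2 = 0.9320 m/s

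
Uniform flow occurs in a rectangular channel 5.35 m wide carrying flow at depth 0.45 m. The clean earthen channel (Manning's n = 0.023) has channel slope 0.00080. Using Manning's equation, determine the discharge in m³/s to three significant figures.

A = b·y = 5.35 × 0.45 = 2.408 m²
P = b + 2y = 5.35 + 2×0.45 = 6.250 m
R = A/P = 2.408/6.250 = 0.3852 m
Q = (1/n)·A·R^(2/3)·S^(1/2) = (1/0.023) × 2.408 × 0.3852^(2/3) × 0.00080^(1/2) = 1.567 m³/s

1.57 m³/s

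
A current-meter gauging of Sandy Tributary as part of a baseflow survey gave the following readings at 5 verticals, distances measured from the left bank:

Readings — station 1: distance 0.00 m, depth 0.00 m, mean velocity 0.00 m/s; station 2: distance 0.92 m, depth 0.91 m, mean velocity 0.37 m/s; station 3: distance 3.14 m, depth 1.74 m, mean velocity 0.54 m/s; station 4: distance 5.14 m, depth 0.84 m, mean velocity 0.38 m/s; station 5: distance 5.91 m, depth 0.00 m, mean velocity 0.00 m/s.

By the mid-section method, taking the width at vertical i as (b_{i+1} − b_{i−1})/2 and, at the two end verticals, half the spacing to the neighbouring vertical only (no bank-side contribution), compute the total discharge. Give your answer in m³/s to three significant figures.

w_2 = (3.14 − 0.00)/2 = 1.57 m; q_2 = 0.37 × 0.91 × 1.57 = 0.5286 m³/s
w_3 = (5.14 − 0.92)/2 = 2.11 m; q_3 = 0.54 × 1.74 × 2.11 = 1.983 m³/s
w_4 = (5.91 − 3.14)/2 = 1.385 m; q_4 = 0.38 × 0.84 × 1.385 = 0.4421 m³/s
Stations 1, 5 contribute zero (depth or velocity is 0).
Q = Σ qᵢ = 2.953 m³/s

2.95 m³/s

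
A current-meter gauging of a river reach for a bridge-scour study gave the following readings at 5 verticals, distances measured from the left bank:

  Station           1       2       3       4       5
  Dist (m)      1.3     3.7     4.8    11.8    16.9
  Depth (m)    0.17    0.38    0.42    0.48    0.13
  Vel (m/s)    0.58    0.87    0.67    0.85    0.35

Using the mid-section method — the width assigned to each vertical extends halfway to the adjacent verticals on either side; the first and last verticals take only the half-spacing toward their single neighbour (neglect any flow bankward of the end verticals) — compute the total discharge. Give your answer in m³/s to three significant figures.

4.42 m³/s

w_1 = (3.7 − 1.3)/2 = 1.2 m; q_1 = 0.58 × 0.17 × 1.2 = 0.1183 m³/s
w_2 = (4.8 − 1.3)/2 = 1.75 m; q_2 = 0.87 × 0.38 × 1.75 = 0.5786 m³/s
w_3 = (11.8 − 3.7)/2 = 4.05 m; q_3 = 0.67 × 0.42 × 4.05 = 1.140 m³/s
w_4 = (16.9 − 4.8)/2 = 6.05 m; q_4 = 0.85 × 0.48 × 6.05 = 2.468 m³/s
w_5 = (16.9 − 11.8)/2 = 2.55 m; q_5 = 0.35 × 0.13 × 2.55 = 0.1160 m³/s
Q = Σ qᵢ = 4.421 m³/s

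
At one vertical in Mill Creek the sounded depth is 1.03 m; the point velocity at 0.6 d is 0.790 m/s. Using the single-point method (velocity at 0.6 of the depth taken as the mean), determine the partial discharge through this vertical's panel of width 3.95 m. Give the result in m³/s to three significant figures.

3.21 m³/s

v̄ = v₀.₆ = 0.790 m/s
q = v̄ × d × w = 0.7900 × 1.03 × 3.95 = 3.214 m³/s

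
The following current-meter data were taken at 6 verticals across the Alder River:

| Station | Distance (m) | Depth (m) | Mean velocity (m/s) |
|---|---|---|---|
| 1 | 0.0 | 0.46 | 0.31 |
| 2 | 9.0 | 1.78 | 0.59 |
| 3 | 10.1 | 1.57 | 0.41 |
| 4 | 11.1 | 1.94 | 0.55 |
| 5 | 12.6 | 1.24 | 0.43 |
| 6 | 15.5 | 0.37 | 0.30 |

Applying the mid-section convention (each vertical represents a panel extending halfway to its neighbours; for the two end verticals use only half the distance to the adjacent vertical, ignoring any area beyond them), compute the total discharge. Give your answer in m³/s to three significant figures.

w_1 = (9.0 − 0.0)/2 = 4.5 m; q_1 = 0.31 × 0.46 × 4.5 = 0.6417 m³/s
w_2 = (10.1 − 0.0)/2 = 5.05 m; q_2 = 0.59 × 1.78 × 5.05 = 5.304 m³/s
w_3 = (11.1 − 9.0)/2 = 1.05 m; q_3 = 0.41 × 1.57 × 1.05 = 0.6759 m³/s
w_4 = (12.6 − 10.1)/2 = 1.25 m; q_4 = 0.55 × 1.94 × 1.25 = 1.334 m³/s
w_5 = (15.5 − 11.1)/2 = 2.2 m; q_5 = 0.43 × 1.24 × 2.2 = 1.173 m³/s
w_6 = (15.5 − 12.6)/2 = 1.45 m; q_6 = 0.30 × 0.37 × 1.45 = 0.1610 m³/s
Q = Σ qᵢ = 9.289 m³/s

9.29 m³/s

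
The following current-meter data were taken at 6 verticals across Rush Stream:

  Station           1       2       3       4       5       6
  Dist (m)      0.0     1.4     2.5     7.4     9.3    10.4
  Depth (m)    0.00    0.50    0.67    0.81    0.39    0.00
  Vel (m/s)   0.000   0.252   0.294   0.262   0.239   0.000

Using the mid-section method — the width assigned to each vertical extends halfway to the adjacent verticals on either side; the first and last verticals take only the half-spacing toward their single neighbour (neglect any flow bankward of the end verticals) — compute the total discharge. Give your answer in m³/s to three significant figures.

1.61 m³/s

w_2 = (2.5 − 0.0)/2 = 1.25 m; q_2 = 0.252 × 0.50 × 1.25 = 0.1575 m³/s
w_3 = (7.4 − 1.4)/2 = 3 m; q_3 = 0.294 × 0.67 × 3 = 0.5909 m³/s
w_4 = (9.3 − 2.5)/2 = 3.4 m; q_4 = 0.262 × 0.81 × 3.4 = 0.7215 m³/s
w_5 = (10.4 − 7.4)/2 = 1.5 m; q_5 = 0.239 × 0.39 × 1.5 = 0.1398 m³/s
Stations 1, 6 contribute zero (depth or velocity is 0).
Q = Σ qᵢ = 1.610 m³/s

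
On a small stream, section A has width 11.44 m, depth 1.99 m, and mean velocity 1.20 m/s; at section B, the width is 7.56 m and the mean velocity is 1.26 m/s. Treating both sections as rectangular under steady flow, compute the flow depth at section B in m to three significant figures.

Q = A₁V₁ = (11.44×1.99) × 1.20 = 27.32 m³/s
d₂ = Q/(b₂ V₂) = 27.32/(7.56×1.26) = 2.868 m

2.87 m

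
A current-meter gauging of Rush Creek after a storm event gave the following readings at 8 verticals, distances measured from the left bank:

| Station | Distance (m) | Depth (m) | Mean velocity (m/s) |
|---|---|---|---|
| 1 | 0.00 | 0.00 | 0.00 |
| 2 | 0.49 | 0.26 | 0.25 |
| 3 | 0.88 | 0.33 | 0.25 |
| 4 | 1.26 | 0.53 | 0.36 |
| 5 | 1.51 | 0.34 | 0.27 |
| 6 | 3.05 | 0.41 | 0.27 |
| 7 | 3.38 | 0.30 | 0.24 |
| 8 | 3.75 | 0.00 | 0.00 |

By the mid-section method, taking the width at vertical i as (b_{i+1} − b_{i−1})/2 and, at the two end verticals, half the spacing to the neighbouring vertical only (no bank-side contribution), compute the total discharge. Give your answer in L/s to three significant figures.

w_2 = (0.88 − 0.00)/2 = 0.44 m; q_2 = 0.25 × 0.26 × 0.44 = 0.02860 m³/s
w_3 = (1.26 − 0.49)/2 = 0.385 m; q_3 = 0.25 × 0.33 × 0.385 = 0.03176 m³/s
w_4 = (1.51 − 0.88)/2 = 0.315 m; q_4 = 0.36 × 0.53 × 0.315 = 0.06010 m³/s
w_5 = (3.05 − 1.26)/2 = 0.895 m; q_5 = 0.27 × 0.34 × 0.895 = 0.08216 m³/s
w_6 = (3.38 − 1.51)/2 = 0.935 m; q_6 = 0.27 × 0.41 × 0.935 = 0.1035 m³/s
w_7 = (3.75 − 3.05)/2 = 0.35 m; q_7 = 0.24 × 0.30 × 0.35 = 0.02520 m³/s
Stations 1, 8 contribute zero (depth or velocity is 0).
Q = Σ qᵢ = 0.3313 m³/s
= 0.3313 × 1000 = 331.3 L/s

331 L/s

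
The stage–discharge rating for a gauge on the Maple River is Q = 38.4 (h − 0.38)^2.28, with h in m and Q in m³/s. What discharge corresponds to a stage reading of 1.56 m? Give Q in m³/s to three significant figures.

56.0 m³/s

Q = 38.4 × (1.56 − 0.38)^2.28 = 38.4 × 1.18^2.28 = 56.00 m³/s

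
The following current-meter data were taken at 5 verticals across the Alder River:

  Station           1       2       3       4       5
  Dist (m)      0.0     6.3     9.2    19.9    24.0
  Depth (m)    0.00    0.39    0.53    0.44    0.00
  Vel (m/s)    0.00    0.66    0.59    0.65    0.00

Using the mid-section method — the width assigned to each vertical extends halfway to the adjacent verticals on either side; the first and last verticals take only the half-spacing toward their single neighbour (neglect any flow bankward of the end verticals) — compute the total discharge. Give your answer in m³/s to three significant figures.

5.43 m³/s

w_2 = (9.2 − 0.0)/2 = 4.6 m; q_2 = 0.66 × 0.39 × 4.6 = 1.184 m³/s
w_3 = (19.9 − 6.3)/2 = 6.8 m; q_3 = 0.59 × 0.53 × 6.8 = 2.126 m³/s
w_4 = (24.0 − 9.2)/2 = 7.4 m; q_4 = 0.65 × 0.44 × 7.4 = 2.116 m³/s
Stations 1, 5 contribute zero (depth or velocity is 0).
Q = Σ qᵢ = 5.427 m³/s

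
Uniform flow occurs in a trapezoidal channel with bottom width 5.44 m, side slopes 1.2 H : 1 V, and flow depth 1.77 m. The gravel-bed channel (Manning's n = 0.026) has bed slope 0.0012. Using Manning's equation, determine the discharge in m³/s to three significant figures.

A = (b + z·y)·y = (5.44 + 1.2×1.77)×1.77 = 13.39 m²
P = b + 2y√(1+z²) = 5.44 + 2×1.77×√(1+1.2²) = 10.97 m
R = A/P = 13.39/10.97 = 1.220 m
Q = (1/n)·A·R^(2/3)·S^(1/2) = (1/0.026) × 13.39 × 1.220^(2/3) × 0.0012^(1/2) = 20.37 m³/s

20.4 m³/s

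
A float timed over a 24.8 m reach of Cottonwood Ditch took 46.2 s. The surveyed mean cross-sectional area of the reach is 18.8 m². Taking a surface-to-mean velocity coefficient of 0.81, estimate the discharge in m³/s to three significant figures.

v_surface = L / t̄ = 24.8 / 46.2 = 0.5368 m/s
v_mean = 0.81 × 0.5368 = 0.4348 m/s
Q = A × v_mean = 18.8 × 0.4348 = 8.174 m³/s

8.17 m³/s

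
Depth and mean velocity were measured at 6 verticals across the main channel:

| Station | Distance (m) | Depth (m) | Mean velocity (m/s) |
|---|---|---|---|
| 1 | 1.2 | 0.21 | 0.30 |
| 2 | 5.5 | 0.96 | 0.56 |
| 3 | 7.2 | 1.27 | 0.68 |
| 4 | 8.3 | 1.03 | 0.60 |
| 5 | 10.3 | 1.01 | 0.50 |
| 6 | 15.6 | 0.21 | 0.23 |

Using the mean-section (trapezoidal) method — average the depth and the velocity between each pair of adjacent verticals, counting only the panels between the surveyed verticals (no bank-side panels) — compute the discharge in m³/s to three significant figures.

5.37 m³/s

Panel 1-2: Δb = 4.3 m, d̄ = (0.21+0.96)/2 = 0.585, v̄ = (0.30+0.56)/2 = 0.43 → q = 4.3×0.585×0.43 = 1.082 m³/s
Panel 2-3: Δb = 1.7 m, d̄ = (0.96+1.27)/2 = 1.115, v̄ = (0.56+0.68)/2 = 0.62 → q = 1.7×1.115×0.62 = 1.175 m³/s
Panel 3-4: Δb = 1.1 m, d̄ = (1.27+1.03)/2 = 1.15, v̄ = (0.68+0.60)/2 = 0.64 → q = 1.1×1.15×0.64 = 0.8096 m³/s
Panel 4-5: Δb = 2 m, d̄ = (1.03+1.01)/2 = 1.02, v̄ = (0.60+0.50)/2 = 0.55 → q = 2×1.02×0.55 = 1.122 m³/s
Panel 5-6: Δb = 5.3 m, d̄ = (1.01+0.21)/2 = 0.61, v̄ = (0.50+0.23)/2 = 0.365 → q = 5.3×0.61×0.365 = 1.180 m³/s
Q = Σ q = 5.369 m³/s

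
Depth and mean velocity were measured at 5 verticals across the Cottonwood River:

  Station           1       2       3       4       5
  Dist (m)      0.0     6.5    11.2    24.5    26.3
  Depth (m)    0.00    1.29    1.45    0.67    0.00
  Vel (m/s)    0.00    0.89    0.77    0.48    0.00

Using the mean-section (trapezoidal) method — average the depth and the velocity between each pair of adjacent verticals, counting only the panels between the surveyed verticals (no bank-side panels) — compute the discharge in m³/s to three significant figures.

Panel 1-2: Δb = 6.5 m, d̄ = (0.00+1.29)/2 = 0.645, v̄ = (0.00+0.89)/2 = 0.445 → q = 6.5×0.645×0.445 = 1.866 m³/s
Panel 2-3: Δb = 4.7 m, d̄ = (1.29+1.45)/2 = 1.37, v̄ = (0.89+0.77)/2 = 0.83 → q = 4.7×1.37×0.83 = 5.344 m³/s
Panel 3-4: Δb = 13.3 m, d̄ = (1.45+0.67)/2 = 1.06, v̄ = (0.77+0.48)/2 = 0.625 → q = 13.3×1.06×0.625 = 8.811 m³/s
Panel 4-5: Δb = 1.8 m, d̄ = (0.67+0.00)/2 = 0.335, v̄ = (0.48+0.00)/2 = 0.24 → q = 1.8×0.335×0.24 = 0.1447 m³/s
Q = Σ q = 16.17 m³/s

16.2 m³/s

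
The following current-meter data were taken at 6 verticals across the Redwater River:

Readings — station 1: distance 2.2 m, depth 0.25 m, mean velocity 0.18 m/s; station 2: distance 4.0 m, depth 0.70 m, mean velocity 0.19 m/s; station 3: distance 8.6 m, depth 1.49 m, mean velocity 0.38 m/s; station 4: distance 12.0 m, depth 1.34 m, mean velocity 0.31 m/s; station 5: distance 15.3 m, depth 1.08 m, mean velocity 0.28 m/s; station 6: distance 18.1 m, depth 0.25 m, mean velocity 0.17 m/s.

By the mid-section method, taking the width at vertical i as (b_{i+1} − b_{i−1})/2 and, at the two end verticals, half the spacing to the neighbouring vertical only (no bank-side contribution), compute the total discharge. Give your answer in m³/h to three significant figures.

w_1 = (4.0 − 2.2)/2 = 0.9 m; q_1 = 0.18 × 0.25 × 0.9 = 0.04050 m³/s
w_2 = (8.6 − 2.2)/2 = 3.2 m; q_2 = 0.19 × 0.70 × 3.2 = 0.4256 m³/s
w_3 = (12.0 − 4.0)/2 = 4 m; q_3 = 0.38 × 1.49 × 4 = 2.265 m³/s
w_4 = (15.3 − 8.6)/2 = 3.35 m; q_4 = 0.31 × 1.34 × 3.35 = 1.392 m³/s
w_5 = (18.1 − 12.0)/2 = 3.05 m; q_5 = 0.28 × 1.08 × 3.05 = 0.9223 m³/s
w_6 = (18.1 − 15.3)/2 = 1.4 m; q_6 = 0.17 × 0.25 × 1.4 = 0.05950 m³/s
Q = Σ qᵢ = 5.104 m³/s
= 5.104 × 3600 = 18380 m³/h

18400 m³/h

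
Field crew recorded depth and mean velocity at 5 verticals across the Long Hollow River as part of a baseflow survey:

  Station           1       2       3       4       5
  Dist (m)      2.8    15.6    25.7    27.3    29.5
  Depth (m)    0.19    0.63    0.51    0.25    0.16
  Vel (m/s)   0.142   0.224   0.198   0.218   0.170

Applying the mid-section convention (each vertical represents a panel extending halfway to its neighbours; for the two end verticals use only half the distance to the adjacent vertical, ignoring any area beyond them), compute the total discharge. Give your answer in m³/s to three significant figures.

2.51 m³/s

w_1 = (15.6 − 2.8)/2 = 6.4 m; q_1 = 0.142 × 0.19 × 6.4 = 0.1727 m³/s
w_2 = (25.7 − 2.8)/2 = 11.45 m; q_2 = 0.224 × 0.63 × 11.45 = 1.616 m³/s
w_3 = (27.3 − 15.6)/2 = 5.85 m; q_3 = 0.198 × 0.51 × 5.85 = 0.5907 m³/s
w_4 = (29.5 − 25.7)/2 = 1.9 m; q_4 = 0.218 × 0.25 × 1.9 = 0.1036 m³/s
w_5 = (29.5 − 27.3)/2 = 1.1 m; q_5 = 0.170 × 0.16 × 1.1 = 0.02992 m³/s
Q = Σ qᵢ = 2.513 m³/s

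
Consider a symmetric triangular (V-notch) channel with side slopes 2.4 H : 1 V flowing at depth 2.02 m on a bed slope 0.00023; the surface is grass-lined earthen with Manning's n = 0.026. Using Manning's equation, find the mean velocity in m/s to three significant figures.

A = z·y² = 2.4×2.02² = 9.793 m²
P = 2y√(1+z²) = 2×2.02×√(1+2.4²) = 10.50 m
R = A/P = 9.793/10.50 = 0.9323 m
Q = (1/n)·A·R^(2/3)·S^(1/2) = (1/0.026) × 9.793 × 0.9323^(2/3) × 0.00023^(1/2) = 5.451 m³/s
V = Q/A = 5.451/9.793 = 0.5567 m/s

0.557 m/s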